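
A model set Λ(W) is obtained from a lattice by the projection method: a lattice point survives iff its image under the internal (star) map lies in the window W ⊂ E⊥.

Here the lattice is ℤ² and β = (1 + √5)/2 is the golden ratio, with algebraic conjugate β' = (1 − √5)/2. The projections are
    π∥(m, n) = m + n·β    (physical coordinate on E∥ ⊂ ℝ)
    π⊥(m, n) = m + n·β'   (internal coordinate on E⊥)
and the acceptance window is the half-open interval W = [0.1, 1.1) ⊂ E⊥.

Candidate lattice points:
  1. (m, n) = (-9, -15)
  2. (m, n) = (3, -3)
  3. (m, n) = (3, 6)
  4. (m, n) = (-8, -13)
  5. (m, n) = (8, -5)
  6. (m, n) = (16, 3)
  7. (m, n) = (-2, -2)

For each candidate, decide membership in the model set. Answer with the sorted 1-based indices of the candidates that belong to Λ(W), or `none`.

1

Compute β' = (1−√5)/2 = -0.6180, so π⊥(m,n) = m -0.6180·n.
candidate 1: (m,n)=(-9,-15) → π∥ = -9-15·β ≈ -33.2705, π⊥ = -9-15·β' ≈ 0.2705 ∈ [0.1, 1.1) ⇒ IN Λ
candidate 2: (m,n)=(3,-3) → π∥ = 3-3·β ≈ -1.8541, π⊥ = 3-3·β' ≈ 4.8541 ∉ [0.1, 1.1) ⇒ out
candidate 3: (m,n)=(3,6) → π∥ = 3+6·β ≈ 12.7082, π⊥ = 3+6·β' ≈ -0.7082 ∉ [0.1, 1.1) ⇒ out
candidate 4: (m,n)=(-8,-13) → π∥ = -8-13·β ≈ -29.0344, π⊥ = -8-13·β' ≈ 0.0344 ∉ [0.1, 1.1) ⇒ out
candidate 5: (m,n)=(8,-5) → π∥ = 8-5·β ≈ -0.0902, π⊥ = 8-5·β' ≈ 11.0902 ∉ [0.1, 1.1) ⇒ out
candidate 6: (m,n)=(16,3) → π∥ = 16+3·β ≈ 20.8541, π⊥ = 16+3·β' ≈ 14.1459 ∉ [0.1, 1.1) ⇒ out
candidate 7: (m,n)=(-2,-2) → π∥ = -2-2·β ≈ -5.2361, π⊥ = -2-2·β' ≈ -0.7639 ∉ [0.1, 1.1) ⇒ out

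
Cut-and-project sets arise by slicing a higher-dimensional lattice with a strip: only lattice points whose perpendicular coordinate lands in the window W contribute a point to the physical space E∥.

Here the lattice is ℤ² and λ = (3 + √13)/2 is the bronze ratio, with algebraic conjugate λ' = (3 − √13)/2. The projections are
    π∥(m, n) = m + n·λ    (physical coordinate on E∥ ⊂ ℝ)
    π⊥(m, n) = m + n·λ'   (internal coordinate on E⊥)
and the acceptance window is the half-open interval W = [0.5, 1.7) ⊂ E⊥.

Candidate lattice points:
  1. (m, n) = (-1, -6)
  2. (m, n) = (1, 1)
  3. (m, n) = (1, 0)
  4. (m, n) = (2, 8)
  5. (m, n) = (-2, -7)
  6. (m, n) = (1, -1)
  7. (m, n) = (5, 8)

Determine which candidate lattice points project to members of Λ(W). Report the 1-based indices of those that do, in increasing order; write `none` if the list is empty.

Numerically λ ≈ 3.302776 and λ' = −1/λ ≈ -0.302776.
candidate 1: (m,n)=(-1,-6) → π∥ = -1-6·λ ≈ -20.816654, π⊥ = -1-6·λ' ≈ 0.816654 ∈ [0.5, 1.7) ⇒ IN Λ
candidate 2: (m,n)=(1,1) → π∥ = 1+1·λ ≈ 4.302776, π⊥ = 1+1·λ' ≈ 0.697224 ∈ [0.5, 1.7) ⇒ IN Λ
candidate 3: (m,n)=(1,0) → π∥ = 1+0·λ ≈ 1.000000, π⊥ = 1+0·λ' ≈ 1.000000 ∈ [0.5, 1.7) ⇒ IN Λ
candidate 4: (m,n)=(2,8) → π∥ = 2+8·λ ≈ 28.422205, π⊥ = 2+8·λ' ≈ -0.422205 ∉ [0.5, 1.7) ⇒ out
candidate 5: (m,n)=(-2,-7) → π∥ = -2-7·λ ≈ -25.119429, π⊥ = -2-7·λ' ≈ 0.119429 ∉ [0.5, 1.7) ⇒ out
candidate 6: (m,n)=(1,-1) → π∥ = 1-1·λ ≈ -2.302776, π⊥ = 1-1·λ' ≈ 1.302776 ∈ [0.5, 1.7) ⇒ IN Λ
candidate 7: (m,n)=(5,8) → π∥ = 5+8·λ ≈ 31.422205, π⊥ = 5+8·λ' ≈ 2.577795 ∉ [0.5, 1.7) ⇒ out

1, 2, 3, 6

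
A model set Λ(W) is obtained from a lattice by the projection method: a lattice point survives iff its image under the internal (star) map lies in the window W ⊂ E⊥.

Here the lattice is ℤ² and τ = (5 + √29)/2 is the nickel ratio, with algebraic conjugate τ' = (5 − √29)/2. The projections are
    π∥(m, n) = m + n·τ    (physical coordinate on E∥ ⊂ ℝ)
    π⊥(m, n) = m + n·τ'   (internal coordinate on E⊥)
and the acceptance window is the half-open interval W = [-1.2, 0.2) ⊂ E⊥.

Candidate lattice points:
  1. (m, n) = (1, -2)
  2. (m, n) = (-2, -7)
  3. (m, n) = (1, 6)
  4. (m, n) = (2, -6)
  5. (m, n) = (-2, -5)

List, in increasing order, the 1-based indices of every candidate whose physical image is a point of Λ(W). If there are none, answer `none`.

2, 3, 5

τ' = (5−√29)/2 ≈ -0.19258.
#1 (1,-2): internal coord 1 + (-2)·τ' = +1.38516; +1.38516 ∉ [-1.2, 0.2) → out
#2 (-2,-7): internal coord -2 + (-7)·τ' = -0.65192; -0.65192 ∈ [-1.2, 0.2) → IN Λ
#3 (1,6): internal coord 1 + (6)·τ' = -0.15549; -0.15549 ∈ [-1.2, 0.2) → IN Λ
#4 (2,-6): internal coord 2 + (-6)·τ' = +3.15549; +3.15549 ∉ [-1.2, 0.2) → out
#5 (-2,-5): internal coord -2 + (-5)·τ' = -1.03709; -1.03709 ∈ [-1.2, 0.2) → IN Λ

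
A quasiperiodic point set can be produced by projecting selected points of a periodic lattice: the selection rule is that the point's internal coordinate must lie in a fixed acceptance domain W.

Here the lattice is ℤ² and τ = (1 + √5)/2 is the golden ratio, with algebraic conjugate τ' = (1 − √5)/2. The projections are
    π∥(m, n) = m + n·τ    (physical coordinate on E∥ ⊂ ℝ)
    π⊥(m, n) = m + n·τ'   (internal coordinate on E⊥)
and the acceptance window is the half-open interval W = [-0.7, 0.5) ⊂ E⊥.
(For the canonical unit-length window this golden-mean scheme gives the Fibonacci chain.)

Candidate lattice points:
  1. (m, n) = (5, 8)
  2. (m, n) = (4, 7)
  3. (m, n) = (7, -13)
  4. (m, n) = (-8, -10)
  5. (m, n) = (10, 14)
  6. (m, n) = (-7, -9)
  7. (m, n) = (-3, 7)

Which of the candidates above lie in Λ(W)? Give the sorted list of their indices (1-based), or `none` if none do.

Compute τ' = (1−√5)/2 = -0.6180, so π⊥(m,n) = m -0.6180·n.
#1 (5,8): internal coord 5 + (8)·τ' = +0.0557; +0.0557 ∈ [-0.7, 0.5) → IN Λ
#2 (4,7): internal coord 4 + (7)·τ' = -0.3262; -0.3262 ∈ [-0.7, 0.5) → IN Λ
#3 (7,-13): internal coord 7 + (-13)·τ' = +15.0344; +15.0344 ∉ [-0.7, 0.5) → out
#4 (-8,-10): internal coord -8 + (-10)·τ' = -1.8197; -1.8197 ∉ [-0.7, 0.5) → out
#5 (10,14): internal coord 10 + (14)·τ' = +1.3475; +1.3475 ∉ [-0.7, 0.5) → out
#6 (-7,-9): internal coord -7 + (-9)·τ' = -1.4377; -1.4377 ∉ [-0.7, 0.5) → out
#7 (-3,7): internal coord -3 + (7)·τ' = -7.3262; -7.3262 ∉ [-0.7, 0.5) → out

1, 2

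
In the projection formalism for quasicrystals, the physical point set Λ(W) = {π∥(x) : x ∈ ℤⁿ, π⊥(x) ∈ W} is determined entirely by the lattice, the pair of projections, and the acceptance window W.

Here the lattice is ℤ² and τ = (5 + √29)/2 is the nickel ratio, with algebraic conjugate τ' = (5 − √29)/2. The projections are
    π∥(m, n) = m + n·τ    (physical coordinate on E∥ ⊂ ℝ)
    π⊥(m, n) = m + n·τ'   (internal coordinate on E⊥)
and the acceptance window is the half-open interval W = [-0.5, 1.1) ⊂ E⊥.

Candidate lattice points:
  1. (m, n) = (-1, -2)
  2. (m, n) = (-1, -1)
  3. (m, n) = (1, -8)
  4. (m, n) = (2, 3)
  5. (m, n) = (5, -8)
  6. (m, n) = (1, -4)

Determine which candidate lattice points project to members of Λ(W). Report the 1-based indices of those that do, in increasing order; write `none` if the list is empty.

Numerically τ ≈ 5.1926 and τ' = −1/τ ≈ -0.1926.
#1 (-1,-2): internal coord -1 + (-2)·τ' = -0.6148; -0.6148 ∉ [-0.5, 1.1) → out
#2 (-1,-1): internal coord -1 + (-1)·τ' = -0.8074; -0.8074 ∉ [-0.5, 1.1) → out
#3 (1,-8): internal coord 1 + (-8)·τ' = +2.5407; +2.5407 ∉ [-0.5, 1.1) → out
#4 (2,3): internal coord 2 + (3)·τ' = +1.4223; +1.4223 ∉ [-0.5, 1.1) → out
#5 (5,-8): internal coord 5 + (-8)·τ' = +6.5407; +6.5407 ∉ [-0.5, 1.1) → out
#6 (1,-4): internal coord 1 + (-4)·τ' = +1.7703; +1.7703 ∉ [-0.5, 1.1) → out

none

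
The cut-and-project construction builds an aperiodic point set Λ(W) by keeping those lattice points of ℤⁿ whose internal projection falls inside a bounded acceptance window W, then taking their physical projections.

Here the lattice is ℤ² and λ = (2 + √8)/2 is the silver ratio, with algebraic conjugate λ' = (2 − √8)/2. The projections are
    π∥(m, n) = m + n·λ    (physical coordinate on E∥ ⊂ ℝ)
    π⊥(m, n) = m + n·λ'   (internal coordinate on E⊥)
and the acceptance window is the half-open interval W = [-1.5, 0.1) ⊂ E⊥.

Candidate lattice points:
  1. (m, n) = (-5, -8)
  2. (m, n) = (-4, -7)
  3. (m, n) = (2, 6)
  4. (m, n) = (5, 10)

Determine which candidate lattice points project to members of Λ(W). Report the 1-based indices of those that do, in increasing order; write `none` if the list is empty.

λ' = (2−√8)/2 ≈ -0.414214.
[1] lift (-5,-8): star map gives -1.686292; window check -1.5 ≤ -1.686292 < 0.1 is false → out
[2] lift (-4,-7): star map gives -1.100505; window check -1.5 ≤ -1.100505 < 0.1 is true → IN Λ
[3] lift (2,6): star map gives -0.485281; window check -1.5 ≤ -0.485281 < 0.1 is true → IN Λ
[4] lift (5,10): star map gives 0.857864; window check -1.5 ≤ 0.857864 < 0.1 is false → out

2, 3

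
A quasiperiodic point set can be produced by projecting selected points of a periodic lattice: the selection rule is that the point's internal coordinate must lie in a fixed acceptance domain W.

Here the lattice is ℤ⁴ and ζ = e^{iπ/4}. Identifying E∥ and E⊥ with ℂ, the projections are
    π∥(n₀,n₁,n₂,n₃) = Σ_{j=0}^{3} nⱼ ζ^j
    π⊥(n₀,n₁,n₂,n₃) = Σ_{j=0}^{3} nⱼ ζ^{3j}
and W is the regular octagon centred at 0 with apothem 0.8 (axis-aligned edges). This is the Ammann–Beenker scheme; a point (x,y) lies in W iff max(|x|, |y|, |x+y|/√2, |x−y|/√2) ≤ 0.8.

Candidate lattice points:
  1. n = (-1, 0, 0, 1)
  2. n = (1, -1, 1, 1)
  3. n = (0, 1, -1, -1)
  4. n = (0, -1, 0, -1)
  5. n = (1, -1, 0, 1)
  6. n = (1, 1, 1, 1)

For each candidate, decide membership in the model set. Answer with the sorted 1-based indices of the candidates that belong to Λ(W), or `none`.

π⊥(n) = n₀ + n₁ζ³ + n₂ζ⁶ + n₃ζ⁹ where ζ = e^{iπ/4}.
#1 (-1, 0, 0, 1): internal (-0.292893, 0.707107); octagon support 0.707107 vs apothem 0.8 → ∈ W
#2 (1, -1, 1, 1): internal (2.414214, -1.000000); octagon support 2.414214 vs apothem 0.8 → ∉ W
#3 (0, 1, -1, -1): internal (-1.414214, 1.000000); octagon support 1.707107 vs apothem 0.8 → ∉ W
#4 (0, -1, 0, -1): internal (0.000000, -1.414214); octagon support 1.414214 vs apothem 0.8 → ∉ W
#5 (1, -1, 0, 1): internal (2.414214, 0.000000); octagon support 2.414214 vs apothem 0.8 → ∉ W
#6 (1, 1, 1, 1): internal (1.000000, 0.414214); octagon support 1.000000 vs apothem 0.8 → ∉ W

1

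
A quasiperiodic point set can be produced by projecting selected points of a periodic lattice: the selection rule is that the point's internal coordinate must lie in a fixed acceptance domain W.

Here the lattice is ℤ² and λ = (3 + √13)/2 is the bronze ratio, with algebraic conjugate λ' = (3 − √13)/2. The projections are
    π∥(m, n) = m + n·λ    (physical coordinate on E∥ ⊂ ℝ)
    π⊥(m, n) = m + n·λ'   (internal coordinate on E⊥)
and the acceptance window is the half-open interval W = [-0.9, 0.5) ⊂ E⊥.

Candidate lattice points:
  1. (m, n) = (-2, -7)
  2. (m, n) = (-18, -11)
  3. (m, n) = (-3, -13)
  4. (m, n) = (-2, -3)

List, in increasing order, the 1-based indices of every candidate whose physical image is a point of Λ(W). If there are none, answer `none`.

λ' = (3−√13)/2 ≈ -0.30278.
candidate 1: (m,n)=(-2,-7) → π∥ = -2-7·λ ≈ -25.11943, π⊥ = -2-7·λ' ≈ 0.11943 ∈ [-0.9, 0.5) ⇒ IN Λ
candidate 2: (m,n)=(-18,-11) → π∥ = -18-11·λ ≈ -54.33053, π⊥ = -18-11·λ' ≈ -14.66947 ∉ [-0.9, 0.5) ⇒ out
candidate 3: (m,n)=(-3,-13) → π∥ = -3-13·λ ≈ -45.93608, π⊥ = -3-13·λ' ≈ 0.93608 ∉ [-0.9, 0.5) ⇒ out
candidate 4: (m,n)=(-2,-3) → π∥ = -2-3·λ ≈ -11.90833, π⊥ = -2-3·λ' ≈ -1.09167 ∉ [-0.9, 0.5) ⇒ out

1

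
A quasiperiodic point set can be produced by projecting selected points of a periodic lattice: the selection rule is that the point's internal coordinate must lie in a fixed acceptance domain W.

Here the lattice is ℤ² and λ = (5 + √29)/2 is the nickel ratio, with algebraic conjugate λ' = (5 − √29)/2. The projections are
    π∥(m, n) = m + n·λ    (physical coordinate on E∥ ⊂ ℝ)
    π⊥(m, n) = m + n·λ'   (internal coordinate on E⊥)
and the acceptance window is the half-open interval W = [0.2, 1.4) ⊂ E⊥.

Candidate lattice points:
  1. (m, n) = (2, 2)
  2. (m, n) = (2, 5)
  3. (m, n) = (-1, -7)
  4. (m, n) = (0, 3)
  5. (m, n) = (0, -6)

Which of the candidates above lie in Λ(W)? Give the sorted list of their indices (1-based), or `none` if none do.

2, 3, 5

λ' = (5−√29)/2 ≈ -0.192582.
#1 (2,2): internal coord 2 + (2)·λ' = +1.614835; +1.614835 ∉ [0.2, 1.4) → out
#2 (2,5): internal coord 2 + (5)·λ' = +1.037088; +1.037088 ∈ [0.2, 1.4) → IN Λ
#3 (-1,-7): internal coord -1 + (-7)·λ' = +0.348077; +0.348077 ∈ [0.2, 1.4) → IN Λ
#4 (0,3): internal coord 0 + (3)·λ' = -0.577747; -0.577747 ∉ [0.2, 1.4) → out
#5 (0,-6): internal coord 0 + (-6)·λ' = +1.155494; +1.155494 ∈ [0.2, 1.4) → IN Λ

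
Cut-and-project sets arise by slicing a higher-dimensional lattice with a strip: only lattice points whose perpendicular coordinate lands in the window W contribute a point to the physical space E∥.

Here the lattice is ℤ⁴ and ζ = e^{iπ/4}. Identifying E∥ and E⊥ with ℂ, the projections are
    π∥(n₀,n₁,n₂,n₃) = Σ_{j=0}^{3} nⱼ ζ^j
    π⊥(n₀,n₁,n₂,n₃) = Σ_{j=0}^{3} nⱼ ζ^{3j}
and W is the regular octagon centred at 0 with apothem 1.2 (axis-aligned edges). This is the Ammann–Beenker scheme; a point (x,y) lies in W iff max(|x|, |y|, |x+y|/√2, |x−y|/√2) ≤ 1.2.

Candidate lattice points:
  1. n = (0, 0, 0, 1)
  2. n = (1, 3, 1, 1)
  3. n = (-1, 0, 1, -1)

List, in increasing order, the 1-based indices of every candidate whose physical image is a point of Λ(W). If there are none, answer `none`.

Internal map: ζ^{3j} for j=0..3 gives (1,0), (−√2/2,√2/2), (0,−1), (√2/2,√2/2).
#1 (0, 0, 0, 1): internal (0.707107, 0.707107); octagon support 1.000000 vs apothem 1.2 → ∈ W
#2 (1, 3, 1, 1): internal (-0.414214, 1.828427); octagon support 1.828427 vs apothem 1.2 → ∉ W
#3 (-1, 0, 1, -1): internal (-1.707107, -1.707107); octagon support 2.414214 vs apothem 1.2 → ∉ W

1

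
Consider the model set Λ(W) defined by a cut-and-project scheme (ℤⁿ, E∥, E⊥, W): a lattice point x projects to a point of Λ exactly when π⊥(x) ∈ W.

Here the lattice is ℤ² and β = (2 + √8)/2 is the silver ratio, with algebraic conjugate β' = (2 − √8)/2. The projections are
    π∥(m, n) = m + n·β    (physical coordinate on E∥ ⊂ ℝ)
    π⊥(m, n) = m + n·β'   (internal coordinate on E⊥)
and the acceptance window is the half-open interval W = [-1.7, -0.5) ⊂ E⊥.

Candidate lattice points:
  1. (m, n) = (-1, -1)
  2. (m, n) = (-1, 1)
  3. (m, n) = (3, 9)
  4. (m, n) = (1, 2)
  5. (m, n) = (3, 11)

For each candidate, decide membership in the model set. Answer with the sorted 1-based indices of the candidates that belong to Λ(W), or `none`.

Compute β' = (2−√8)/2 = -0.4142, so π⊥(m,n) = m -0.4142·n.
#1 (-1,-1): internal coord -1 + (-1)·β' = -0.5858; -0.5858 ∈ [-1.7, -0.5) → IN Λ
#2 (-1,1): internal coord -1 + (1)·β' = -1.4142; -1.4142 ∈ [-1.7, -0.5) → IN Λ
#3 (3,9): internal coord 3 + (9)·β' = -0.7279; -0.7279 ∈ [-1.7, -0.5) → IN Λ
#4 (1,2): internal coord 1 + (2)·β' = +0.1716; +0.1716 ∉ [-1.7, -0.5) → out
#5 (3,11): internal coord 3 + (11)·β' = -1.5563; -1.5563 ∈ [-1.7, -0.5) → IN Λ

1, 2, 3, 5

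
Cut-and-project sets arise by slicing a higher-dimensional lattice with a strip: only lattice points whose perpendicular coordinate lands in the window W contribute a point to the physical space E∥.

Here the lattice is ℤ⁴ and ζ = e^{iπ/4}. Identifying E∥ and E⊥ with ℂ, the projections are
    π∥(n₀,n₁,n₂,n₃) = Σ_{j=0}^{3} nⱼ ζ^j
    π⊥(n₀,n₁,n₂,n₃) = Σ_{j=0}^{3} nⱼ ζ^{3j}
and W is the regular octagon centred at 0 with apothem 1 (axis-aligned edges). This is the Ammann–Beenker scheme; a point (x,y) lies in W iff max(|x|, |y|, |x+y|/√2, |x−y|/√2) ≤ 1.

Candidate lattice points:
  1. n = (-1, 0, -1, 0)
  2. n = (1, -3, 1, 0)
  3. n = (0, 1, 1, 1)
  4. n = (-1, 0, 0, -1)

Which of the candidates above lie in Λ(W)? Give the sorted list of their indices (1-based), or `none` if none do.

With ζ = e^{iπ/4} the internal vectors are ζ^0,ζ^3,ζ^6,ζ^9.
#1 (-1, 0, -1, 0): internal (-1.000000, 1.000000); octagon support 1.414214 vs apothem 1 → ∉ W
#2 (1, -3, 1, 0): internal (3.121320, -3.121320); octagon support 4.414214 vs apothem 1 → ∉ W
#3 (0, 1, 1, 1): internal (0.000000, 0.414214); octagon support 0.414214 vs apothem 1 → ∈ W
#4 (-1, 0, 0, -1): internal (-1.707107, -0.707107); octagon support 1.707107 vs apothem 1 → ∉ W

3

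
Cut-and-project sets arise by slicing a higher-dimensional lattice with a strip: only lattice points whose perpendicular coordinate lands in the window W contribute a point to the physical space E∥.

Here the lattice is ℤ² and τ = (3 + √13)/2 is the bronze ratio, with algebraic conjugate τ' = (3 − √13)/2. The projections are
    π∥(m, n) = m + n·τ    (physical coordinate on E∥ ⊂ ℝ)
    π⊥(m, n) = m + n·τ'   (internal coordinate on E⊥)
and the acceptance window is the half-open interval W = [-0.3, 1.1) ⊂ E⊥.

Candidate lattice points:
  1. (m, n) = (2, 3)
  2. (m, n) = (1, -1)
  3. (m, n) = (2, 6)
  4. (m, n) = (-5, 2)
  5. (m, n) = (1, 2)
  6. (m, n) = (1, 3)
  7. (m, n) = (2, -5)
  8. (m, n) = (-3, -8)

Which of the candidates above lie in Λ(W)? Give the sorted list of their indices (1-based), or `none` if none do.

Numerically τ ≈ 3.30278 and τ' = −1/τ ≈ -0.30278.
[1] lift (2,3): star map gives 1.09167; window check -0.3 ≤ 1.09167 < 1.1 is true → IN Λ
[2] lift (1,-1): star map gives 1.30278; window check -0.3 ≤ 1.30278 < 1.1 is false → out
[3] lift (2,6): star map gives 0.18335; window check -0.3 ≤ 0.18335 < 1.1 is true → IN Λ
[4] lift (-5,2): star map gives -5.60555; window check -0.3 ≤ -5.60555 < 1.1 is false → out
[5] lift (1,2): star map gives 0.39445; window check -0.3 ≤ 0.39445 < 1.1 is true → IN Λ
[6] lift (1,3): star map gives 0.09167; window check -0.3 ≤ 0.09167 < 1.1 is true → IN Λ
[7] lift (2,-5): star map gives 3.51388; window check -0.3 ≤ 3.51388 < 1.1 is false → out
[8] lift (-3,-8): star map gives -0.57779; window check -0.3 ≤ -0.57779 < 1.1 is false → out

1, 3, 5, 6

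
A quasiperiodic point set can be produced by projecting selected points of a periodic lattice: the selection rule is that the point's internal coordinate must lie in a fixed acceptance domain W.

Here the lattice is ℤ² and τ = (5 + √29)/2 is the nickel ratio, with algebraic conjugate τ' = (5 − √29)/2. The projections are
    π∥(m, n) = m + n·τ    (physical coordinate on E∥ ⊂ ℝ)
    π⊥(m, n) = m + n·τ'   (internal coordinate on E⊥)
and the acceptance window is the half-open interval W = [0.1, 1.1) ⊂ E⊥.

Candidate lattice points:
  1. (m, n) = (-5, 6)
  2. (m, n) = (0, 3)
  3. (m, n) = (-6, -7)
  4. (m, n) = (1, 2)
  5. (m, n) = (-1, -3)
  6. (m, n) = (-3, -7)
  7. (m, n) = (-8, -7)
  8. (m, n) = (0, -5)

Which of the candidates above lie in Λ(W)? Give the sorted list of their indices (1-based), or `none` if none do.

4, 8

Numerically τ ≈ 5.19258 and τ' = −1/τ ≈ -0.19258.
#1 (-5,6): internal coord -5 + (6)·τ' = -6.15549; -6.15549 ∉ [0.1, 1.1) → out
#2 (0,3): internal coord 0 + (3)·τ' = -0.57775; -0.57775 ∉ [0.1, 1.1) → out
#3 (-6,-7): internal coord -6 + (-7)·τ' = -4.65192; -4.65192 ∉ [0.1, 1.1) → out
#4 (1,2): internal coord 1 + (2)·τ' = +0.61484; +0.61484 ∈ [0.1, 1.1) → IN Λ
#5 (-1,-3): internal coord -1 + (-3)·τ' = -0.42225; -0.42225 ∉ [0.1, 1.1) → out
#6 (-3,-7): internal coord -3 + (-7)·τ' = -1.65192; -1.65192 ∉ [0.1, 1.1) → out
#7 (-8,-7): internal coord -8 + (-7)·τ' = -6.65192; -6.65192 ∉ [0.1, 1.1) → out
#8 (0,-5): internal coord 0 + (-5)·τ' = +0.96291; +0.96291 ∈ [0.1, 1.1) → IN Λ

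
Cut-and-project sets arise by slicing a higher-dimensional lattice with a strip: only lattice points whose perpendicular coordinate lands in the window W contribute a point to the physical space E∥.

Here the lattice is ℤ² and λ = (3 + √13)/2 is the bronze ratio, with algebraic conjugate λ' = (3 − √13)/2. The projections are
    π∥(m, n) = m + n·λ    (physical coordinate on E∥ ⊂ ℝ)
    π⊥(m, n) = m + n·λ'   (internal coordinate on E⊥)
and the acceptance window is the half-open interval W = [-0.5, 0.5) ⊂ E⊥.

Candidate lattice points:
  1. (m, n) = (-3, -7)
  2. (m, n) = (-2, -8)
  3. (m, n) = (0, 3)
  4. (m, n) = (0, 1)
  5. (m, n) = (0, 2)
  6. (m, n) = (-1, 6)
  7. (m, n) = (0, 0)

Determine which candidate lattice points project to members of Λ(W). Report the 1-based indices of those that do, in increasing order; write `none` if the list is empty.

λ' = (3−√13)/2 ≈ -0.3028.
candidate 1: (m,n)=(-3,-7) → π∥ = -3-7·λ ≈ -26.1194, π⊥ = -3-7·λ' ≈ -0.8806 ∉ [-0.5, 0.5) ⇒ out
candidate 2: (m,n)=(-2,-8) → π∥ = -2-8·λ ≈ -28.4222, π⊥ = -2-8·λ' ≈ 0.4222 ∈ [-0.5, 0.5) ⇒ IN Λ
candidate 3: (m,n)=(0,3) → π∥ = 0+3·λ ≈ 9.9083, π⊥ = 0+3·λ' ≈ -0.9083 ∉ [-0.5, 0.5) ⇒ out
candidate 4: (m,n)=(0,1) → π∥ = 0+1·λ ≈ 3.3028, π⊥ = 0+1·λ' ≈ -0.3028 ∈ [-0.5, 0.5) ⇒ IN Λ
candidate 5: (m,n)=(0,2) → π∥ = 0+2·λ ≈ 6.6056, π⊥ = 0+2·λ' ≈ -0.6056 ∉ [-0.5, 0.5) ⇒ out
candidate 6: (m,n)=(-1,6) → π∥ = -1+6·λ ≈ 18.8167, π⊥ = -1+6·λ' ≈ -2.8167 ∉ [-0.5, 0.5) ⇒ out
candidate 7: (m,n)=(0,0) → π∥ = 0+0·λ ≈ 0.0000, π⊥ = 0+0·λ' ≈ 0.0000 ∈ [-0.5, 0.5) ⇒ IN Λ

2, 4, 7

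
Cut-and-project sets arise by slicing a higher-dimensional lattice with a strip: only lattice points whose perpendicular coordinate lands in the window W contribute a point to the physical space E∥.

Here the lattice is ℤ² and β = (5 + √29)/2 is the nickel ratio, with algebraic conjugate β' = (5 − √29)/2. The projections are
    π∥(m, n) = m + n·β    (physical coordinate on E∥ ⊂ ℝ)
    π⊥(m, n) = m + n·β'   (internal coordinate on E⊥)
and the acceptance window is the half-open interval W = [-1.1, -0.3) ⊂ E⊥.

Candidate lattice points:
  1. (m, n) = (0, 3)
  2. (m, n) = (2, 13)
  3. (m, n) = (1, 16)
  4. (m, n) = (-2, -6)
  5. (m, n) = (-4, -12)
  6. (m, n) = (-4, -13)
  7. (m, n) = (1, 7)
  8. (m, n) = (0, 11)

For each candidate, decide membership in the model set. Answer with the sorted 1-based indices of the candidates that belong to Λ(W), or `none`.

1, 2, 4, 7

Compute β' = (5−√29)/2 = -0.1926, so π⊥(m,n) = m -0.1926·n.
[1] lift (0,3): star map gives -0.5777; window check -1.1 ≤ -0.5777 < -0.3 is true → IN Λ
[2] lift (2,13): star map gives -0.5036; window check -1.1 ≤ -0.5036 < -0.3 is true → IN Λ
[3] lift (1,16): star map gives -2.0813; window check -1.1 ≤ -2.0813 < -0.3 is false → out
[4] lift (-2,-6): star map gives -0.8445; window check -1.1 ≤ -0.8445 < -0.3 is true → IN Λ
[5] lift (-4,-12): star map gives -1.6890; window check -1.1 ≤ -1.6890 < -0.3 is false → out
[6] lift (-4,-13): star map gives -1.4964; window check -1.1 ≤ -1.4964 < -0.3 is false → out
[7] lift (1,7): star map gives -0.3481; window check -1.1 ≤ -0.3481 < -0.3 is true → IN Λ
[8] lift (0,11): star map gives -2.1184; window check -1.1 ≤ -2.1184 < -0.3 is false → out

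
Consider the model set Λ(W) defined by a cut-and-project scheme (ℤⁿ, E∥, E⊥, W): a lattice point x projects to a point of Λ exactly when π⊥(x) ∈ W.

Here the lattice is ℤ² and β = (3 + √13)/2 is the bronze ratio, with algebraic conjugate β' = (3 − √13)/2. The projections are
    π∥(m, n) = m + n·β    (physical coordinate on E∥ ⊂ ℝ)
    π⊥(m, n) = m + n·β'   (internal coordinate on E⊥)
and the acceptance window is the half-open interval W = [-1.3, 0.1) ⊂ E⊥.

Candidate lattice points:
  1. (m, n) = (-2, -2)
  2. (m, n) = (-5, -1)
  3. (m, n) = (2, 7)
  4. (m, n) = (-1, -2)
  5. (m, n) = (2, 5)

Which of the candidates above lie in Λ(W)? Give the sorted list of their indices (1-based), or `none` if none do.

3, 4

β' = (3−√13)/2 ≈ -0.302776.
[1] lift (-2,-2): star map gives -1.394449; window check -1.3 ≤ -1.394449 < 0.1 is false → out
[2] lift (-5,-1): star map gives -4.697224; window check -1.3 ≤ -4.697224 < 0.1 is false → out
[3] lift (2,7): star map gives -0.119429; window check -1.3 ≤ -0.119429 < 0.1 is true → IN Λ
[4] lift (-1,-2): star map gives -0.394449; window check -1.3 ≤ -0.394449 < 0.1 is true → IN Λ
[5] lift (2,5): star map gives 0.486122; window check -1.3 ≤ 0.486122 < 0.1 is false → out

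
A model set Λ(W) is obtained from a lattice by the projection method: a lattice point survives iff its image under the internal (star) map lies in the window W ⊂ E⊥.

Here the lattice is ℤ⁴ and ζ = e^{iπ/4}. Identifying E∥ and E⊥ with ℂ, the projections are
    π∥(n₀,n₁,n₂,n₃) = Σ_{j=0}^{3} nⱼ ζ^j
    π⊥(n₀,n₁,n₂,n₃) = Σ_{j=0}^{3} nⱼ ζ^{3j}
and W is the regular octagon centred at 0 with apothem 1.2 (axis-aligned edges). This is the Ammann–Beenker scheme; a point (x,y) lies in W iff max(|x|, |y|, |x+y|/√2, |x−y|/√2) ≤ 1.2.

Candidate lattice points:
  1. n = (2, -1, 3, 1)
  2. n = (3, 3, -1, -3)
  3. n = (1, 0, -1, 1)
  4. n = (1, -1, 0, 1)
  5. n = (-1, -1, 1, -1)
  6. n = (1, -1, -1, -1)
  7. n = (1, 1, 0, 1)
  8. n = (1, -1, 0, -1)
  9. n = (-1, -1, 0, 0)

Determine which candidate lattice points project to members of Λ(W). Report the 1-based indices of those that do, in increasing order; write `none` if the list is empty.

Internal map: ζ^{3j} for j=0..3 gives (1,0), (−√2/2,√2/2), (0,−1), (√2/2,√2/2).
candidate 1: n = (2, -1, 3, 1) → π⊥ ≈ (+3.414214, -3.000000); max(|x|,|y|,|x±y|/√2) = 4.535534 > 1.2 ⇒ ∉ W
candidate 2: n = (3, 3, -1, -3) → π⊥ ≈ (-1.242641, +1.000000); max(|x|,|y|,|x±y|/√2) = 1.585786 > 1.2 ⇒ ∉ W
candidate 3: n = (1, 0, -1, 1) → π⊥ ≈ (+1.707107, +1.707107); max(|x|,|y|,|x±y|/√2) = 2.414214 > 1.2 ⇒ ∉ W
candidate 4: n = (1, -1, 0, 1) → π⊥ ≈ (+2.414214, +0.000000); max(|x|,|y|,|x±y|/√2) = 2.414214 > 1.2 ⇒ ∉ W
candidate 5: n = (-1, -1, 1, -1) → π⊥ ≈ (-1.000000, -2.414214); max(|x|,|y|,|x±y|/√2) = 2.414214 > 1.2 ⇒ ∉ W
candidate 6: n = (1, -1, -1, -1) → π⊥ ≈ (+1.000000, -0.414214); max(|x|,|y|,|x±y|/√2) = 1.000000 ≤ 1.2 ⇒ ∈ W
candidate 7: n = (1, 1, 0, 1) → π⊥ ≈ (+1.000000, +1.414214); max(|x|,|y|,|x±y|/√2) = 1.707107 > 1.2 ⇒ ∉ W
candidate 8: n = (1, -1, 0, -1) → π⊥ ≈ (+1.000000, -1.414214); max(|x|,|y|,|x±y|/√2) = 1.707107 > 1.2 ⇒ ∉ W
candidate 9: n = (-1, -1, 0, 0) → π⊥ ≈ (-0.292893, -0.707107); max(|x|,|y|,|x±y|/√2) = 0.707107 ≤ 1.2 ⇒ ∈ W

6, 9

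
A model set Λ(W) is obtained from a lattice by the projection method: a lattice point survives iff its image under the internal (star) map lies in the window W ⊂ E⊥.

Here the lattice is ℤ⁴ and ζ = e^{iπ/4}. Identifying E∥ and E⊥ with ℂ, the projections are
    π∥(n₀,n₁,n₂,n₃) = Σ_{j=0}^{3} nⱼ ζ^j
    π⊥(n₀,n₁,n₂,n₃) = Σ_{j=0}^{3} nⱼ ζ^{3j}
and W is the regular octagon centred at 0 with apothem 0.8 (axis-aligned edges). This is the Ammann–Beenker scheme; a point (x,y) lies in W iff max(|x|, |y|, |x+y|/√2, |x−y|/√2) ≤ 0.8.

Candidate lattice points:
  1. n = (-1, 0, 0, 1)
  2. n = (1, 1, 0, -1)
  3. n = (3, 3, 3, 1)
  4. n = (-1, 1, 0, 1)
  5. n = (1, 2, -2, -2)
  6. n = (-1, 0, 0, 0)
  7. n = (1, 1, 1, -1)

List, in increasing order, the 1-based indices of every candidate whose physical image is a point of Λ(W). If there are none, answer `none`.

With ζ = e^{iπ/4} the internal vectors are ζ^0,ζ^3,ζ^6,ζ^9.
candidate 1: n = (-1, 0, 0, 1) → π⊥ ≈ (-0.2929, +0.7071); max(|x|,|y|,|x±y|/√2) = 0.7071 ≤ 0.8 ⇒ ∈ W
candidate 2: n = (1, 1, 0, -1) → π⊥ ≈ (-0.4142, +0.0000); max(|x|,|y|,|x±y|/√2) = 0.4142 ≤ 0.8 ⇒ ∈ W
candidate 3: n = (3, 3, 3, 1) → π⊥ ≈ (+1.5858, -0.1716); max(|x|,|y|,|x±y|/√2) = 1.5858 > 0.8 ⇒ ∉ W
candidate 4: n = (-1, 1, 0, 1) → π⊥ ≈ (-1.0000, +1.4142); max(|x|,|y|,|x±y|/√2) = 1.7071 > 0.8 ⇒ ∉ W
candidate 5: n = (1, 2, -2, -2) → π⊥ ≈ (-1.8284, +2.0000); max(|x|,|y|,|x±y|/√2) = 2.7071 > 0.8 ⇒ ∉ W
candidate 6: n = (-1, 0, 0, 0) → π⊥ ≈ (-1.0000, +0.0000); max(|x|,|y|,|x±y|/√2) = 1.0000 > 0.8 ⇒ ∉ W
candidate 7: n = (1, 1, 1, -1) → π⊥ ≈ (-0.4142, -1.0000); max(|x|,|y|,|x±y|/√2) = 1.0000 > 0.8 ⇒ ∉ W

1, 2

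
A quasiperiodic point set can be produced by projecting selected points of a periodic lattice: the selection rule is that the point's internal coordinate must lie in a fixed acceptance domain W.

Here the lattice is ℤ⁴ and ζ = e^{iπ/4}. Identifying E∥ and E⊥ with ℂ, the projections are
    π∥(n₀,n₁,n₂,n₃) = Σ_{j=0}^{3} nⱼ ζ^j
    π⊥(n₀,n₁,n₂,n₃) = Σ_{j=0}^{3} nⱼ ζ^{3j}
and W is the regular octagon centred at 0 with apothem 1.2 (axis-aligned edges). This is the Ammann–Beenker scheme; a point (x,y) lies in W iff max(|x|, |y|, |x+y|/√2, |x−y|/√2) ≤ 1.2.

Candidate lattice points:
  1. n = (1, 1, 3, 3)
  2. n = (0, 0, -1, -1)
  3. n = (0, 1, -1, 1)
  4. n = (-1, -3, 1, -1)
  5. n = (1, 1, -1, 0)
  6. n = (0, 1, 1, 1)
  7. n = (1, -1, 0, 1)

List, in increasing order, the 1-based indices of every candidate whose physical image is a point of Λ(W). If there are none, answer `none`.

π⊥(n) = n₀ + n₁ζ³ + n₂ζ⁶ + n₃ζ⁹ where ζ = e^{iπ/4}.
#1 (1, 1, 3, 3): internal (2.41421, -0.17157); octagon support 2.41421 vs apothem 1.2 → ∉ W
#2 (0, 0, -1, -1): internal (-0.70711, 0.29289); octagon support 0.70711 vs apothem 1.2 → ∈ W
#3 (0, 1, -1, 1): internal (0.00000, 2.41421); octagon support 2.41421 vs apothem 1.2 → ∉ W
#4 (-1, -3, 1, -1): internal (0.41421, -3.82843); octagon support 3.82843 vs apothem 1.2 → ∉ W
#5 (1, 1, -1, 0): internal (0.29289, 1.70711); octagon support 1.70711 vs apothem 1.2 → ∉ W
#6 (0, 1, 1, 1): internal (0.00000, 0.41421); octagon support 0.41421 vs apothem 1.2 → ∈ W
#7 (1, -1, 0, 1): internal (2.41421, 0.00000); octagon support 2.41421 vs apothem 1.2 → ∉ W

2, 6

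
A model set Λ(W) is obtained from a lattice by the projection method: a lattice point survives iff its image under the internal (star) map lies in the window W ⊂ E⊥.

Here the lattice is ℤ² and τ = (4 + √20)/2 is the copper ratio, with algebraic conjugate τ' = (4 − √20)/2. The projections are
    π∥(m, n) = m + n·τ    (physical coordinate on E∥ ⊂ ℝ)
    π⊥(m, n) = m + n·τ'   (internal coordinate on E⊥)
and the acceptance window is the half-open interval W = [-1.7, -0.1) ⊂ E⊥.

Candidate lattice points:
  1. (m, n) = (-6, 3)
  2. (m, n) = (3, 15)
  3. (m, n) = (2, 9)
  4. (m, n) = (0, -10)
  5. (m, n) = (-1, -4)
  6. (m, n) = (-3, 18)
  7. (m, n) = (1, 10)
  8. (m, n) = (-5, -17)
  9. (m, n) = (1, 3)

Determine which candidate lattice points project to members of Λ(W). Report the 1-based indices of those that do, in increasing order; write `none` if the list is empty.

τ' = (4−√20)/2 ≈ -0.2361.
#1 (-6,3): internal coord -6 + (3)·τ' = -6.7082; -6.7082 ∉ [-1.7, -0.1) → out
#2 (3,15): internal coord 3 + (15)·τ' = -0.5410; -0.5410 ∈ [-1.7, -0.1) → IN Λ
#3 (2,9): internal coord 2 + (9)·τ' = -0.1246; -0.1246 ∈ [-1.7, -0.1) → IN Λ
#4 (0,-10): internal coord 0 + (-10)·τ' = +2.3607; +2.3607 ∉ [-1.7, -0.1) → out
#5 (-1,-4): internal coord -1 + (-4)·τ' = -0.0557; -0.0557 ∉ [-1.7, -0.1) → out
#6 (-3,18): internal coord -3 + (18)·τ' = -7.2492; -7.2492 ∉ [-1.7, -0.1) → out
#7 (1,10): internal coord 1 + (10)·τ' = -1.3607; -1.3607 ∈ [-1.7, -0.1) → IN Λ
#8 (-5,-17): internal coord -5 + (-17)·τ' = -0.9868; -0.9868 ∈ [-1.7, -0.1) → IN Λ
#9 (1,3): internal coord 1 + (3)·τ' = +0.2918; +0.2918 ∉ [-1.7, -0.1) → out

2, 3, 7, 8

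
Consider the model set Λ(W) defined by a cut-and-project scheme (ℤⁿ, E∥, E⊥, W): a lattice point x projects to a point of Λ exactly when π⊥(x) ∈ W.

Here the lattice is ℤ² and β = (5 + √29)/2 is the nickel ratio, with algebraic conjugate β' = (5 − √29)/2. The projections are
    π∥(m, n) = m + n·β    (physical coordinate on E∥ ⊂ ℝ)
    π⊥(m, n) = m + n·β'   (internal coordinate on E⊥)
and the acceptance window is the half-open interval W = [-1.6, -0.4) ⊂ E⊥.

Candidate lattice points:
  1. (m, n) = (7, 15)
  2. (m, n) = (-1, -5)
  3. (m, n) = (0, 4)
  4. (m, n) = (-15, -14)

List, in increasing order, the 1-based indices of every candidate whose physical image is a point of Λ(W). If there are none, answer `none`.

3

Numerically β ≈ 5.1926 and β' = −1/β ≈ -0.1926.
candidate 1: (m,n)=(7,15) → π∥ = 7+15·β ≈ 84.8887, π⊥ = 7+15·β' ≈ 4.1113 ∉ [-1.6, -0.4) ⇒ out
candidate 2: (m,n)=(-1,-5) → π∥ = -1-5·β ≈ -26.9629, π⊥ = -1-5·β' ≈ -0.0371 ∉ [-1.6, -0.4) ⇒ out
candidate 3: (m,n)=(0,4) → π∥ = 0+4·β ≈ 20.7703, π⊥ = 0+4·β' ≈ -0.7703 ∈ [-1.6, -0.4) ⇒ IN Λ
candidate 4: (m,n)=(-15,-14) → π∥ = -15-14·β ≈ -87.6962, π⊥ = -15-14·β' ≈ -12.3038 ∉ [-1.6, -0.4) ⇒ out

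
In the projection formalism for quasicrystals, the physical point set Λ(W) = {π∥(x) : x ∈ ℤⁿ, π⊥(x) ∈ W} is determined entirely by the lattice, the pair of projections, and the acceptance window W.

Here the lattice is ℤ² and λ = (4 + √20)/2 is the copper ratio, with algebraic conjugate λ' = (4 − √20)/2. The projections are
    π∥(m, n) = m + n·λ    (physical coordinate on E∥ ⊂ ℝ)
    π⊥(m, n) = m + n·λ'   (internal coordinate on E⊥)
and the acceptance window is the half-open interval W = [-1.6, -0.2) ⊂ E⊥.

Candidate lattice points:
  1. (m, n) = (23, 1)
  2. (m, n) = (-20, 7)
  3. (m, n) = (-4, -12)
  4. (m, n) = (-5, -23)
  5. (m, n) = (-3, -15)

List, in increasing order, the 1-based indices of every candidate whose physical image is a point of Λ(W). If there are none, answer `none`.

3

λ' = (4−√20)/2 ≈ -0.2361.
[1] lift (23,1): star map gives 22.7639; window check -1.6 ≤ 22.7639 < -0.2 is false → out
[2] lift (-20,7): star map gives -21.6525; window check -1.6 ≤ -21.6525 < -0.2 is false → out
[3] lift (-4,-12): star map gives -1.1672; window check -1.6 ≤ -1.1672 < -0.2 is true → IN Λ
[4] lift (-5,-23): star map gives 0.4296; window check -1.6 ≤ 0.4296 < -0.2 is false → out
[5] lift (-3,-15): star map gives 0.5410; window check -1.6 ≤ 0.5410 < -0.2 is false → out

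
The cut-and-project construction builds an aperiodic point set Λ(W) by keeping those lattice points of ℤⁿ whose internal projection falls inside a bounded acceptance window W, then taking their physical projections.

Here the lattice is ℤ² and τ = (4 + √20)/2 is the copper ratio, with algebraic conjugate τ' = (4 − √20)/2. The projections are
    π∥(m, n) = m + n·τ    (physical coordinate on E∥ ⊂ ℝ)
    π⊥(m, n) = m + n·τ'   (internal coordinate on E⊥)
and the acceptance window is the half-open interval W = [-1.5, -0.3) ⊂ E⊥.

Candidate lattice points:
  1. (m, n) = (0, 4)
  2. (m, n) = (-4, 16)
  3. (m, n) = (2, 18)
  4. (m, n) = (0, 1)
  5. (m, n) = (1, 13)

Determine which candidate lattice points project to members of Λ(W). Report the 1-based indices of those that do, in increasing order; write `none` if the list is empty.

τ' = (4−√20)/2 ≈ -0.2361.
candidate 1: (m,n)=(0,4) → π∥ = 0+4·τ ≈ 16.9443, π⊥ = 0+4·τ' ≈ -0.9443 ∈ [-1.5, -0.3) ⇒ IN Λ
candidate 2: (m,n)=(-4,16) → π∥ = -4+16·τ ≈ 63.7771, π⊥ = -4+16·τ' ≈ -7.7771 ∉ [-1.5, -0.3) ⇒ out
candidate 3: (m,n)=(2,18) → π∥ = 2+18·τ ≈ 78.2492, π⊥ = 2+18·τ' ≈ -2.2492 ∉ [-1.5, -0.3) ⇒ out
candidate 4: (m,n)=(0,1) → π∥ = 0+1·τ ≈ 4.2361, π⊥ = 0+1·τ' ≈ -0.2361 ∉ [-1.5, -0.3) ⇒ out
candidate 5: (m,n)=(1,13) → π∥ = 1+13·τ ≈ 56.0689, π⊥ = 1+13·τ' ≈ -2.0689 ∉ [-1.5, -0.3) ⇒ out

1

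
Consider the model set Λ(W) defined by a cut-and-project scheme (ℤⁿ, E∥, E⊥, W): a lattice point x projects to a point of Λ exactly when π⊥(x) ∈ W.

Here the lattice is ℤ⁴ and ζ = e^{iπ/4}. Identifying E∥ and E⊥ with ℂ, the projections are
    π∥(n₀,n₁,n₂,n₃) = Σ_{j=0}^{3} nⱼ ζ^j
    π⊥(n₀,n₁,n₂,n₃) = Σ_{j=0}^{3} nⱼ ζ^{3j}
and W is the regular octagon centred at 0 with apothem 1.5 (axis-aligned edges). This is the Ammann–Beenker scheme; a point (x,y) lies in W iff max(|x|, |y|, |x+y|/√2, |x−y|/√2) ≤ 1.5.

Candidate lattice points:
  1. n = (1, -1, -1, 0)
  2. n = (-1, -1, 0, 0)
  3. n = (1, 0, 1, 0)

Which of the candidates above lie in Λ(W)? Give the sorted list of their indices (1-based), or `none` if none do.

π⊥(n) = n₀ + n₁ζ³ + n₂ζ⁶ + n₃ζ⁹ where ζ = e^{iπ/4}.
#1 (1, -1, -1, 0): internal (1.70711, 0.29289); octagon support 1.70711 vs apothem 1.5 → ∉ W
#2 (-1, -1, 0, 0): internal (-0.29289, -0.70711); octagon support 0.70711 vs apothem 1.5 → ∈ W
#3 (1, 0, 1, 0): internal (1.00000, -1.00000); octagon support 1.41421 vs apothem 1.5 → ∈ W

2, 3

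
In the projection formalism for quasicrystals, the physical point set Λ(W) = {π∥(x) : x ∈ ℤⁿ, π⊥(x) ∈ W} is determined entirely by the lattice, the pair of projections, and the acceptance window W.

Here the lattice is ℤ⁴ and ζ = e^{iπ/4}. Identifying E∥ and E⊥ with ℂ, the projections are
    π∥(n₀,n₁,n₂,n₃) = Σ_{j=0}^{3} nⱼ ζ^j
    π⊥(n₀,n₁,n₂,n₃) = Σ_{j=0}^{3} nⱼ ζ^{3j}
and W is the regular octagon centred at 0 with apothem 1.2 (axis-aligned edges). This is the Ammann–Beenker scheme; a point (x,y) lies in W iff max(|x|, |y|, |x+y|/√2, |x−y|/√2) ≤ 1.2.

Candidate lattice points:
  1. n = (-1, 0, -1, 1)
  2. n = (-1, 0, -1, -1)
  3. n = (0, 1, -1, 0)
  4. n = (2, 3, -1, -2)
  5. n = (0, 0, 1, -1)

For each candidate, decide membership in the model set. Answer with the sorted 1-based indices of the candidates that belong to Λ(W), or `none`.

none

With ζ = e^{iπ/4} the internal vectors are ζ^0,ζ^3,ζ^6,ζ^9.
candidate 1: n = (-1, 0, -1, 1) → π⊥ ≈ (-0.2929, +1.7071); max(|x|,|y|,|x±y|/√2) = 1.7071 > 1.2 ⇒ ∉ W
candidate 2: n = (-1, 0, -1, -1) → π⊥ ≈ (-1.7071, +0.2929); max(|x|,|y|,|x±y|/√2) = 1.7071 > 1.2 ⇒ ∉ W
candidate 3: n = (0, 1, -1, 0) → π⊥ ≈ (-0.7071, +1.7071); max(|x|,|y|,|x±y|/√2) = 1.7071 > 1.2 ⇒ ∉ W
candidate 4: n = (2, 3, -1, -2) → π⊥ ≈ (-1.5355, +1.7071); max(|x|,|y|,|x±y|/√2) = 2.2929 > 1.2 ⇒ ∉ W
candidate 5: n = (0, 0, 1, -1) → π⊥ ≈ (-0.7071, -1.7071); max(|x|,|y|,|x±y|/√2) = 1.7071 > 1.2 ⇒ ∉ W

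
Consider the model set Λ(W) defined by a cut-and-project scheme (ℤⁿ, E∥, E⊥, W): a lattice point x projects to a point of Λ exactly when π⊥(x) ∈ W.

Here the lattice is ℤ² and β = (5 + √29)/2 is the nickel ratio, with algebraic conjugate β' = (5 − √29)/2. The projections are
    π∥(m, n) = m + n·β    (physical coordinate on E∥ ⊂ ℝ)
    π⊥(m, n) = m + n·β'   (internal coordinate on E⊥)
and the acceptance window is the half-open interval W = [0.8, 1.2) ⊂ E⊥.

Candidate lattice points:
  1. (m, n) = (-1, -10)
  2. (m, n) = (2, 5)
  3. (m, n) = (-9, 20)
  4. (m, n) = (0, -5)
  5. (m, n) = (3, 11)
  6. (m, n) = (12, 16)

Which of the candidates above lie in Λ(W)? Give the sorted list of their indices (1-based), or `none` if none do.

1, 2, 4, 5

Compute β' = (5−√29)/2 = -0.192582, so π⊥(m,n) = m -0.192582·n.
[1] lift (-1,-10): star map gives 0.925824; window check 0.8 ≤ 0.925824 < 1.2 is true → IN Λ
[2] lift (2,5): star map gives 1.037088; window check 0.8 ≤ 1.037088 < 1.2 is true → IN Λ
[3] lift (-9,20): star map gives -12.851648; window check 0.8 ≤ -12.851648 < 1.2 is false → out
[4] lift (0,-5): star map gives 0.962912; window check 0.8 ≤ 0.962912 < 1.2 is true → IN Λ
[5] lift (3,11): star map gives 0.881594; window check 0.8 ≤ 0.881594 < 1.2 is true → IN Λ
[6] lift (12,16): star map gives 8.918682; window check 0.8 ≤ 8.918682 < 1.2 is false → out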